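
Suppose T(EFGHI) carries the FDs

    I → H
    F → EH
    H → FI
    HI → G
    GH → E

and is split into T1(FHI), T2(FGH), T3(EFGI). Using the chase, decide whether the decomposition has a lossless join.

Yes

Chase test. Columns are EFGHI; row i has aⱼ where attribute j ∈ Ti, else bᵢⱼ.
Initial tableau (one row per fragment):
  row 1: b11 a2 b13 a4 a5
  row 2: b21 a2 a3 a4 b25
  row 3: a1 a2 a3 b34 a5
Rows 1 and 3 agree on I; apply I→H and equate their H entries.
Rows 1 and 2 agree on F; apply F→EH and equate their EH entries.
Rows 1 and 3 agree on F; apply F→EH and equate their EH entries.
Rows 1 and 2 agree on H; apply H→FI and equate their FI entries.
Rows 1 and 2 agree on HI; apply HI→G and equate their G entries.
Row 1 is now all distinguished symbols — the join is lossless.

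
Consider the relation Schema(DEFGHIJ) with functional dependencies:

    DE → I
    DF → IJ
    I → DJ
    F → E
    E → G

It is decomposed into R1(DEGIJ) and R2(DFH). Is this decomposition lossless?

No

Common attributes: R1 ∩ R2 = {D}.
No dependency enlarges {D}, so (D)⁺ = {D}.
The closure contains neither all of R1 = {DEGIJ} nor all of R2 = {DFH}, so the common attributes are not a superkey of either fragment. The join is lossy.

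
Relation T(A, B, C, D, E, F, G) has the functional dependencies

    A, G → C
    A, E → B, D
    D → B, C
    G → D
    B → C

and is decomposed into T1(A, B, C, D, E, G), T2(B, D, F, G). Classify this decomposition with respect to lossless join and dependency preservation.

lossy but dependency-preserving

Lossless test: (B, D, G)⁺ = {B, C, D, G}, which is a superkey of neither fragment — lossy.
Dependency preservation: every FD's attributes lie within a single fragment, so each can be enforced locally — preserved.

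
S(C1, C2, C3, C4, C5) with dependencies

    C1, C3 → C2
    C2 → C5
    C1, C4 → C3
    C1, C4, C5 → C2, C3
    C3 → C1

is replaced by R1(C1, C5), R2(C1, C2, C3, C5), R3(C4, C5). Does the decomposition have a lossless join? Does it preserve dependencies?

lossy and not dependency-preserving

Lossless test (chase): applying each FD to every pair of rows produces no changes in the tableau, so no row becomes fully distinguished — the join is lossy.
Dependency preservation: the restricted closure of {C1, C4} across the fragments never reaches {C3}, so C1, C4 → C3 cannot be enforced without a join — not preserved.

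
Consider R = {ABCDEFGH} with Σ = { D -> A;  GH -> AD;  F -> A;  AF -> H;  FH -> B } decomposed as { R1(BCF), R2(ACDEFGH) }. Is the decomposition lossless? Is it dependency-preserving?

lossless and dependency-preserving

Lossless test: (CF)⁺ = {ABCFH}, which contains all of one fragment — lossless.
Dependency preservation: FH → B is not contained in any single fragment, but the restricted closure of its left-hand side across the fragments still reaches the right-hand side; the remaining FDs each lie inside some fragment. All dependencies are preserved.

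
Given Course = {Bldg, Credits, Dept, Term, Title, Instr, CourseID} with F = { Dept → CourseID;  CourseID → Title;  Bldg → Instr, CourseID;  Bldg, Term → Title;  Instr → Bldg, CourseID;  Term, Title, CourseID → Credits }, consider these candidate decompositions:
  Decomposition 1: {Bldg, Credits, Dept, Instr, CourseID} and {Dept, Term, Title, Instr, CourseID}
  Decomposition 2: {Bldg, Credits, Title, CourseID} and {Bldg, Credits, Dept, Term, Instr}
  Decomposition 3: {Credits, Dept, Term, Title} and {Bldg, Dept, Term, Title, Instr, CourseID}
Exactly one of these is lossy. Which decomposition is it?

Decomposition 1

Decomposition 1: common = {Dept, Instr, CourseID}, closure = {Bldg, Dept, Title, Instr, CourseID} → lossy.
Decomposition 2: common = {Bldg, Credits}, closure = {Bldg, Credits, Title, Instr, CourseID} → lossless.
Decomposition 3: common = {Dept, Term, Title}, closure = {Credits, Dept, Term, Title, CourseID} → lossless.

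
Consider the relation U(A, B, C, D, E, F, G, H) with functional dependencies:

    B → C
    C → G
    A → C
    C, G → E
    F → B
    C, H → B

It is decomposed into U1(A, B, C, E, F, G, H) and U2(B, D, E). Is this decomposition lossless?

No

Common attributes: U1 ∩ U2 = {B, E}.
Closure of {B, E}: B → C applies, adding C; C → G applies, adding G. So (B, E)⁺ = {B, C, E, G}.
The closure contains neither all of U1 = {A, B, C, E, F, G, H} nor all of U2 = {B, D, E}, so the common attributes are not a superkey of either fragment. The join is lossy.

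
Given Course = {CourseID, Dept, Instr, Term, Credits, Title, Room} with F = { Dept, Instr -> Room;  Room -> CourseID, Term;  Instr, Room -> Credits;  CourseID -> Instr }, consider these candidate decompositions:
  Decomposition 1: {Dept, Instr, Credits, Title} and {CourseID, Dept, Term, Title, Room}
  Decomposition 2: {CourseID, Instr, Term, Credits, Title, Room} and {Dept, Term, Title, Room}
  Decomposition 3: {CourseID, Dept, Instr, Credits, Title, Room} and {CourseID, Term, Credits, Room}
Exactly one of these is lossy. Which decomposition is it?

Decomposition 1: common = {Dept, Title}, closure = {Dept, Title} → lossy.
Decomposition 2: common = {Term, Title, Room}, closure = {CourseID, Instr, Term, Credits, Title, Room} → lossless.
Decomposition 3: common = {CourseID, Credits, Room}, closure = {CourseID, Instr, Term, Credits, Room} → lossless.

Decomposition 1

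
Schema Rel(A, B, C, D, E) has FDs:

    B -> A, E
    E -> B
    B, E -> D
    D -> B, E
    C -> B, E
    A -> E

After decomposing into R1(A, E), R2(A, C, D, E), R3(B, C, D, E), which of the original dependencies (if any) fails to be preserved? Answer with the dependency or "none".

none

B → A, E: restricted closure across fragments reaches A, E.
E → B lies within R3.
B, E → D lies within R3.
D → B, E lies within R3.
C → B, E lies within R3.
A → E lies within R1.
Every dependency is enforceable on the fragments, so the decomposition is dependency-preserving.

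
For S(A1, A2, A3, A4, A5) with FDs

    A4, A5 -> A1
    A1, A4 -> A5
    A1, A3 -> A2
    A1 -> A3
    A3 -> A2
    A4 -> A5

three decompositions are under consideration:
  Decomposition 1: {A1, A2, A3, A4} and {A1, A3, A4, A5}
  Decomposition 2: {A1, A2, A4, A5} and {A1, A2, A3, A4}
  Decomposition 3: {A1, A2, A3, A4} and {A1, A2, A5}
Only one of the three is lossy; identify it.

Decomposition 1: common = {A1, A3, A4}, closure = {A1, A2, A3, A4, A5} → lossless.
Decomposition 2: common = {A1, A2, A4}, closure = {A1, A2, A3, A4, A5} → lossless.
Decomposition 3: common = {A1, A2}, closure = {A1, A2, A3} → lossy.

Decomposition 3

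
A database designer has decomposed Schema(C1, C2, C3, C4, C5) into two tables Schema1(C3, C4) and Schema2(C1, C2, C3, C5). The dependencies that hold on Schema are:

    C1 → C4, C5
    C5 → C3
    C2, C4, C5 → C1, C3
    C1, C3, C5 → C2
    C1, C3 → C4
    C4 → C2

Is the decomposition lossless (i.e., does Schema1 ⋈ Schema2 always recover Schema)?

Common attributes: Schema1 ∩ Schema2 = {C3}.
No dependency enlarges {C3}, so (C3)⁺ = {C3}.
The closure contains neither all of Schema1 = {C3, C4} nor all of Schema2 = {C1, C2, C3, C5}, so the common attributes are not a superkey of either fragment. The join is lossy.

No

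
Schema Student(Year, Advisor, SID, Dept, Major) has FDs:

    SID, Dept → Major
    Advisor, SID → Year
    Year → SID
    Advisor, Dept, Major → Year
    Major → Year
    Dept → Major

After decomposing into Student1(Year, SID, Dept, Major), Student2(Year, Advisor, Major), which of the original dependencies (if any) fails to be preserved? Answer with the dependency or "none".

Advisor, SID → Year

Check Advisor, SID → Year: no single fragment contains all of {Year, Advisor, SID}, and the restricted closure of {Advisor, SID} across the fragments never reaches {Year}.
SID, Dept → Major is preserved.
Year → SID is preserved.
Advisor, Dept, Major → Year is preserved.
Major → Year is preserved.
Dept → Major is preserved.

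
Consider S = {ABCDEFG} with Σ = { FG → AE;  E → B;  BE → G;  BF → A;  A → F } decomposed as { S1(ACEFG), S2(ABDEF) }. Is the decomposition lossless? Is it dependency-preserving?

Lossless test: (AEF)⁺ = {ABEFG}, which is a superkey of neither fragment — lossy.
Dependency preservation: BE → G is not contained in any single fragment, but the restricted closure of its left-hand side across the fragments still reaches the right-hand side; the remaining FDs each lie inside some fragment. All dependencies are preserved.

lossy but dependency-preserving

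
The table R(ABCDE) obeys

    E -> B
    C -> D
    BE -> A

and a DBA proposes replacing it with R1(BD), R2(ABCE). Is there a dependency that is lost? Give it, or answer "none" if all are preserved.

Check C → D: no single fragment contains all of {CD}, and the restricted closure of {C} across the fragments never reaches {D}.
E → B is preserved.
BE → A is preserved.

C -> D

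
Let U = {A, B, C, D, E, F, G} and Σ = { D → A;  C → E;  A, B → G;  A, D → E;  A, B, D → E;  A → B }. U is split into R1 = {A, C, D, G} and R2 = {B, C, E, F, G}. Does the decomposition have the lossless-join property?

Common attributes: R1 ∩ R2 = {C, G}.
Closure of {C, G}: C → E applies, adding E. So (C, G)⁺ = {C, E, G}.
The closure contains neither all of R1 = {A, C, D, G} nor all of R2 = {B, C, E, F, G}, so the common attributes are not a superkey of either fragment. The join is lossy.

No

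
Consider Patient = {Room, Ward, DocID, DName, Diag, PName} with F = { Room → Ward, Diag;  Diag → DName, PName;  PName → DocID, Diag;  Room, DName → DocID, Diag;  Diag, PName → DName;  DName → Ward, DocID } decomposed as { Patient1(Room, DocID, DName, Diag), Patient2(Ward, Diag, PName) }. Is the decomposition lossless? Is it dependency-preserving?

lossless but not dependency-preserving

Lossless test: (Diag)⁺ = {Ward, DocID, DName, Diag, PName}, which contains all of one fragment — lossless.
Dependency preservation: the restricted closure of {DName} across the fragments never reaches {Ward, DocID}, so DName → Ward, DocID cannot be enforced without a join — not preserved.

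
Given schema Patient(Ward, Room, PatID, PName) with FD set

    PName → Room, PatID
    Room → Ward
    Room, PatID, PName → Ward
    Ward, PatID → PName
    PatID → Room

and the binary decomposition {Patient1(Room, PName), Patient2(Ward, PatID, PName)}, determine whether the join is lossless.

Yes

Common attributes: Patient1 ∩ Patient2 = {PName}.
Closure of {PName}: PName → Room, PatID applies, adding Room, PatID; Room → Ward applies, adding Ward. So (PName)⁺ = {Ward, Room, PatID, PName}.
This closure contains every attribute of Patient1, so Patient1 ∩ Patient2 → Patient1. The join is lossless.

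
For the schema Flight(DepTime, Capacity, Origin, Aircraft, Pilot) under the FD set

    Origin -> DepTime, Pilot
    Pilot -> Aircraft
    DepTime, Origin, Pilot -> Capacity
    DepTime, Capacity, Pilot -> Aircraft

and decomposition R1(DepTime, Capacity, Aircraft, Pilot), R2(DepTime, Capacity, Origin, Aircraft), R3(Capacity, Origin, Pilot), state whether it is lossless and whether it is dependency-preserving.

lossless and dependency-preserving

Lossless test (chase): Rows 2 and 3 agree on Origin; apply Origin→DepTime, Pilot and equate their DepTime, Pilot entries. Rows 1 and 3 agree on Pilot; apply Pilot→Aircraft and equate their Aircraft entries. Row 2 is now all distinguished symbols — the join is lossless.
Dependency preservation: Origin → DepTime, Pilot; DepTime, Origin, Pilot → Capacity are not contained in any single fragment, but the restricted closure of each left-hand side across the fragments still reaches the right-hand side; the remaining FDs each lie inside some fragment. All dependencies are preserved.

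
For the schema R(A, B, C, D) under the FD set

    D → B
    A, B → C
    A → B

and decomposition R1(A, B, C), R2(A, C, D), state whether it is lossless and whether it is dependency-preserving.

Lossless test: (A, C)⁺ = {A, B, C}, which contains all of one fragment — lossless.
Dependency preservation: the restricted closure of {D} across the fragments never reaches {B}, so D → B cannot be enforced without a join — not preserved.

lossless but not dependency-preserving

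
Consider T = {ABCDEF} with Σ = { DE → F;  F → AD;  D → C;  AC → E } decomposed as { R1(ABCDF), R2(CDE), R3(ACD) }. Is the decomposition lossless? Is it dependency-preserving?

Lossless test (chase): Rows 1 and 3 agree on AC; apply AC→E and equate their E entries. Rows 1 and 3 agree on DE; apply DE→F and equate their F entries. No row becomes fully distinguished — the join is lossy.
Dependency preservation: the restricted closure of {DE} across the fragments never reaches {F}, so DE → F cannot be enforced without a join — not preserved.

lossy and not dependency-preserving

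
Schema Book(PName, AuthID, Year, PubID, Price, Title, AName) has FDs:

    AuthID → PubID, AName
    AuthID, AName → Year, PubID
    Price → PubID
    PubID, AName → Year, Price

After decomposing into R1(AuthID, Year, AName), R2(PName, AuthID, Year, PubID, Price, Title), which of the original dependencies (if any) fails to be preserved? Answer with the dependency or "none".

Check PubID, AName → Year, Price: no single fragment contains all of {Year, PubID, Price, AName}, and the restricted closure of {PubID, AName} across the fragments never reaches {Year, Price}.
AuthID → PubID, AName is preserved.
AuthID, AName → Year, PubID is preserved.
Price → PubID is preserved.

PubID, AName → Year, Price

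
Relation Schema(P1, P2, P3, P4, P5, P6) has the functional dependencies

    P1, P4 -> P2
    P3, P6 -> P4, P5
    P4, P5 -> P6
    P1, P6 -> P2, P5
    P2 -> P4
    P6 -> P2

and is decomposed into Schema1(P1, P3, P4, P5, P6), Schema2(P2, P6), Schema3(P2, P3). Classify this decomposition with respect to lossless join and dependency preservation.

lossless but not dependency-preserving

Lossless test (chase): Rows 2 and 3 agree on P2; apply P2→P4 and equate their P4 entries. Rows 1 and 2 agree on P6; apply P6→P2 and equate their P2 entries. Rows 1 and 2 agree on P2; apply P2→P4 and equate their P4 entries. Row 1 is now all distinguished symbols — the join is lossless.
Dependency preservation: the restricted closure of {P1, P4} across the fragments never reaches {P2}, so P1, P4 → P2 cannot be enforced without a join — not preserved.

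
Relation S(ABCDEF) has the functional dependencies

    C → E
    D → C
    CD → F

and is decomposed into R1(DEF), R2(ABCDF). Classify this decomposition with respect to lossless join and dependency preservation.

lossless but not dependency-preserving

Lossless test: (DF)⁺ = {CDEF}, which contains all of one fragment — lossless.
Dependency preservation: the restricted closure of {C} across the fragments never reaches {E}, so C → E cannot be enforced without a join — not preserved.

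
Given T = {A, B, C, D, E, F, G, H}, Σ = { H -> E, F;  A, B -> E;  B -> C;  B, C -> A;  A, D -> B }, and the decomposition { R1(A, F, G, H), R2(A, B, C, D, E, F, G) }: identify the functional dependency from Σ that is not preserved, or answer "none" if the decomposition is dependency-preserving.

Check H → E, F: no single fragment contains all of {E, F, H}, and the restricted closure of {H} across the fragments never reaches {E, F}.
A, B → E is preserved.
B → C is preserved.
B, C → A is preserved.
A, D → B is preserved.

H -> E, F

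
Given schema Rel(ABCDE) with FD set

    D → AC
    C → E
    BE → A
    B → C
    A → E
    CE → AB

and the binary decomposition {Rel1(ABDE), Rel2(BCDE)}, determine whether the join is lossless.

Common attributes: Rel1 ∩ Rel2 = {BDE}.
Closure of {BDE}: D → AC applies, adding AC. So (BDE)⁺ = {ABCDE}.
This closure contains every attribute of Rel1, so Rel1 ∩ Rel2 → Rel1. The join is lossless.

Yes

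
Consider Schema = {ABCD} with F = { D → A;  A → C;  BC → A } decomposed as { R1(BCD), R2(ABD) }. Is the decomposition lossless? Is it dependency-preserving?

Lossless test: (BD)⁺ = {ABCD}, which contains all of one fragment — lossless.
Dependency preservation: the restricted closure of {A} across the fragments never reaches {C}, so A → C cannot be enforced without a join — not preserved.

lossless but not dependency-preserving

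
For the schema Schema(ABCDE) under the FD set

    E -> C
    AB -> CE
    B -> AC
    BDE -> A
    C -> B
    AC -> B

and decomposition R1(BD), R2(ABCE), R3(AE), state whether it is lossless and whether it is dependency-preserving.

lossless and dependency-preserving

Lossless test (chase): Rows 2 and 3 agree on E; apply E→C and equate their C entries. Rows 1 and 2 agree on B; apply B→AC and equate their AC entries. Rows 1 and 3 agree on C; apply C→B and equate their B entries. Rows 1 and 2 agree on AB; apply AB→CE and equate their CE entries. Row 1 is now all distinguished symbols — the join is lossless.
Dependency preservation: BDE → A is not contained in any single fragment, but the restricted closure of its left-hand side across the fragments still reaches the right-hand side; the remaining FDs each lie inside some fragment. All dependencies are preserved.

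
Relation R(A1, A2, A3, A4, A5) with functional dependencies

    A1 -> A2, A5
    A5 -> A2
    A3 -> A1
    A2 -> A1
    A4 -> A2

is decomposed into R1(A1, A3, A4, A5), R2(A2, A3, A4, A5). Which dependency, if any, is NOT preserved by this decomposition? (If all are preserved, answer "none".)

A1 → A2, A5: restricted closure across fragments reaches A2, A5.
A5 → A2 lies within R2.
A3 → A1 lies within R1.
A2 → A1: restricted closure across fragments reaches A1.
A4 → A2 lies within R2.
Every dependency is enforceable on the fragments, so the decomposition is dependency-preserving.

none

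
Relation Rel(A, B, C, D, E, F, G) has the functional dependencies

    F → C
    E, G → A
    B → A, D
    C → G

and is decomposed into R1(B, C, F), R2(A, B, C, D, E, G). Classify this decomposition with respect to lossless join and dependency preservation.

lossy but dependency-preserving

Lossless test: (B, C)⁺ = {A, B, C, D, G}, which is a superkey of neither fragment — lossy.
Dependency preservation: every FD's attributes lie within a single fragment, so each can be enforced locally — preserved.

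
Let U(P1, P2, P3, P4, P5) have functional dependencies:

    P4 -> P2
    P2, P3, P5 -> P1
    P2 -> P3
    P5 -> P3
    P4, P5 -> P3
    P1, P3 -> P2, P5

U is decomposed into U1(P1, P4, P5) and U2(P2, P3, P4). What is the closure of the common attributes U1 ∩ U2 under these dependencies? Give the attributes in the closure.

U1 ∩ U2 = {P4}.
P4 → P2 applies, adding P2
P2 → P3 applies, adding P3
Closure: {P2, P3, P4}.

P2, P3, P4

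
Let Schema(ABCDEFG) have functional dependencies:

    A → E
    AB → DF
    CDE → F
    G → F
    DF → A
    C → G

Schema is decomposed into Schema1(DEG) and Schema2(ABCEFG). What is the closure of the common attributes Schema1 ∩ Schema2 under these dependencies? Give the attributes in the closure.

EFG

Schema1 ∩ Schema2 = {EG}.
G → F applies, adding F
Closure: {EFG}.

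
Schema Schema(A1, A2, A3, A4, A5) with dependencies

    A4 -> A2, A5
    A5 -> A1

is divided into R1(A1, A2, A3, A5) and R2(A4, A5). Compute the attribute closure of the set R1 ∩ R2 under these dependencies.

A1, A5

R1 ∩ R2 = {A5}.
A5 → A1 applies, adding A1
Closure: {A1, A5}.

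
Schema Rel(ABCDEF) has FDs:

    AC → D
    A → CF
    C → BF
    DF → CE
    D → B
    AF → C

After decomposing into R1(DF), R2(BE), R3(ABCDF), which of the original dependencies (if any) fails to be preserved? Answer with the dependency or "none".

Check DF → CE: no single fragment contains all of {CDEF}, and the restricted closure of {DF} across the fragments never reaches {CE}.
AC → D is preserved.
A → CF is preserved.
C → BF is preserved.
D → B is preserved.
AF → C is preserved.

DF → CE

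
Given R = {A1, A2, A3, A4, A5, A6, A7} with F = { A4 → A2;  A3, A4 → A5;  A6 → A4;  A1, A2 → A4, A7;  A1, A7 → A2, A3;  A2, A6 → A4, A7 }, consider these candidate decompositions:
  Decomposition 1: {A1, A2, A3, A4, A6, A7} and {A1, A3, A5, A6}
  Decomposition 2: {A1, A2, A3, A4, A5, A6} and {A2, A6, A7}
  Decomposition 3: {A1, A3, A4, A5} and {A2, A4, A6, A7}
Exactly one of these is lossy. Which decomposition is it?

Decomposition 3

Decomposition 1: common = {A1, A3, A6}, closure = {A1, A2, A3, A4, A5, A6, A7} → lossless.
Decomposition 2: common = {A2, A6}, closure = {A2, A4, A6, A7} → lossless.
Decomposition 3: common = {A4}, closure = {A2, A4} → lossy.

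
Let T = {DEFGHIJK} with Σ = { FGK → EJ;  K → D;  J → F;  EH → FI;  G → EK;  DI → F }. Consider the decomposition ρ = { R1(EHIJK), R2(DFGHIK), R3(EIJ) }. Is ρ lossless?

Chase test. Columns are DEFGHIJK; row i has aⱼ where attribute j ∈ Ri, else bᵢⱼ.
Initial tableau (one row per fragment):
  row 1: b11 a2 b13 b14 a5 a6 a7 a8
  row 2: a1 b22 a3 a4 a5 a6 b27 a8
  row 3: b31 a2 b33 b34 b35 a6 a7 b38
Rows 1 and 2 agree on K; apply K→D and equate their D entries.
Rows 1 and 3 agree on J; apply J→F and equate their F entries.
Rows 1 and 2 agree on DI; apply DI→F and equate their F entries.
No row becomes fully distinguished — the join is lossy.

No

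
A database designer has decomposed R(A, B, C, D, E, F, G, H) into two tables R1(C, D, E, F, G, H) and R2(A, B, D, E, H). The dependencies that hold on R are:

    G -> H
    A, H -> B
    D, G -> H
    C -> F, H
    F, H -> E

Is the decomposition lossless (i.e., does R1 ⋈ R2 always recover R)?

No

Common attributes: R1 ∩ R2 = {D, E, H}.
No dependency enlarges {D, E, H}, so (D, E, H)⁺ = {D, E, H}.
The closure contains neither all of R1 = {C, D, E, F, G, H} nor all of R2 = {A, B, D, E, H}, so the common attributes are not a superkey of either fragment. The join is lossy.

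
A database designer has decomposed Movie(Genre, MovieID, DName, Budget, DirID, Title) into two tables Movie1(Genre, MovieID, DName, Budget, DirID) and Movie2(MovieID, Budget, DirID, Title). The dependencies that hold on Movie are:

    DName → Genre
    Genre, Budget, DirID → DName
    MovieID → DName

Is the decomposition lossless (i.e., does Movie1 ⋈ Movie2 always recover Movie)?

Yes

Common attributes: Movie1 ∩ Movie2 = {MovieID, Budget, DirID}.
Closure of {MovieID, Budget, DirID}: MovieID → DName applies, adding DName; DName → Genre applies, adding Genre. So (MovieID, Budget, DirID)⁺ = {Genre, MovieID, DName, Budget, DirID}.
This closure contains every attribute of Movie1, so Movie1 ∩ Movie2 → Movie1. The join is lossless.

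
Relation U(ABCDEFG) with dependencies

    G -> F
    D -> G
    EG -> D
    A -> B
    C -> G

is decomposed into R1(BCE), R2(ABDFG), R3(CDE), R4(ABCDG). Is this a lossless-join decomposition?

Chase test. Columns are ABCDEFG; row i has aⱼ where attribute j ∈ Ri, else bᵢⱼ.
Initial tableau (one row per fragment):
  row 1: b11 a2 a3 b14 a5 b16 b17
  row 2: a1 a2 b23 a4 b25 a6 a7
  row 3: b31 b32 a3 a4 a5 b36 b37
  row 4: a1 a2 a3 a4 b45 b46 a7
Rows 2 and 4 agree on G; apply G→F and equate their F entries.
Rows 2 and 3 agree on D; apply D→G and equate their G entries.
Rows 1 and 3 agree on C; apply C→G and equate their G entries.
Rows 1 and 2 agree on G; apply G→F and equate their F entries.
Rows 1 and 3 agree on G; apply G→F and equate their F entries.
Rows 1 and 3 agree on EG; apply EG→D and equate their D entries.
No row becomes fully distinguished — the join is lossy.

No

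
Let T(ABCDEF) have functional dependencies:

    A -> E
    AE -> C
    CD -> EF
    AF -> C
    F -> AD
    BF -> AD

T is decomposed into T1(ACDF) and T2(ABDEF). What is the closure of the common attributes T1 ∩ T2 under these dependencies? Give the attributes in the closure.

ACDEF

T1 ∩ T2 = {ADF}.
A → E applies, adding E
AE → C applies, adding C
Closure: {ACDEF}.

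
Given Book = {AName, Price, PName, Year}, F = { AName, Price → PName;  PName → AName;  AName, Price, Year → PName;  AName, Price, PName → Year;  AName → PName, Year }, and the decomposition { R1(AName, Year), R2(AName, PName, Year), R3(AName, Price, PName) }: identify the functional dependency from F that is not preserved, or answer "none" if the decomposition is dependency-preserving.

none

AName, Price → PName lies within R3.
PName → AName lies within R2.
AName, Price, Year → PName: restricted closure across fragments reaches PName.
AName, Price, PName → Year: restricted closure across fragments reaches Year.
AName → PName, Year lies within R2.
Every dependency is enforceable on the fragments, so the decomposition is dependency-preserving.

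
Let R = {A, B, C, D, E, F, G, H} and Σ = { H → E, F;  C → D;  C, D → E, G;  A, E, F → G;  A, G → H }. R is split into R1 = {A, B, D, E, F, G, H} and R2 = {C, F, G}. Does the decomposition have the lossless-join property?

Common attributes: R1 ∩ R2 = {F, G}.
No dependency enlarges {F, G}, so (F, G)⁺ = {F, G}.
The closure contains neither all of R1 = {A, B, D, E, F, G, H} nor all of R2 = {C, F, G}, so the common attributes are not a superkey of either fragment. The join is lossy.

No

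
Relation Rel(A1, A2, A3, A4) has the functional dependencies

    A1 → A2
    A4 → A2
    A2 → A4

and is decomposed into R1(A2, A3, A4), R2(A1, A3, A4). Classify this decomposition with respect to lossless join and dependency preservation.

Lossless test: (A3, A4)⁺ = {A2, A3, A4}, which contains all of one fragment — lossless.
Dependency preservation: A1 → A2 is not contained in any single fragment, but the restricted closure of its left-hand side across the fragments still reaches the right-hand side; the remaining FDs each lie inside some fragment. All dependencies are preserved.

lossless and dependency-preserving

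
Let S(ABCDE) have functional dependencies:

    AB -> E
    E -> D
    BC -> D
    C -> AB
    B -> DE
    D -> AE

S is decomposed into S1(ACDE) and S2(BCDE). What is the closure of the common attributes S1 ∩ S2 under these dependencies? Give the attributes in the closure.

S1 ∩ S2 = {CDE}.
C → AB applies, adding AB
Closure: {ABCDE}.

ABCDE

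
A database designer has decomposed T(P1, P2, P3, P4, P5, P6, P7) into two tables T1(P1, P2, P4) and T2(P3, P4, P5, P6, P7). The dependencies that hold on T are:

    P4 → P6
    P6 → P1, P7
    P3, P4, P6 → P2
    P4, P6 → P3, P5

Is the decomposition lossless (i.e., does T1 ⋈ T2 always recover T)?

Common attributes: T1 ∩ T2 = {P4}.
Closure of {P4}: P4 → P6 applies, adding P6; P6 → P1, P7 applies, adding P1, P7; P4, P6 → P3, P5 applies, adding P3, P5; P3, P4, P6 → P2 applies, adding P2. So (P4)⁺ = {P1, P2, P3, P4, P5, P6, P7}.
This closure contains every attribute of T1, so T1 ∩ T2 → T1. The join is lossless.

Yes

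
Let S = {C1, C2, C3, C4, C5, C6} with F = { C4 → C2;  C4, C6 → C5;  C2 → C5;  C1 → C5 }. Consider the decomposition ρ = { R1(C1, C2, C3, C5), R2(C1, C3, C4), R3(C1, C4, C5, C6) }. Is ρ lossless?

Chase test. Columns are C1, C2, C3, C4, C5, C6; row i has aⱼ where attribute j ∈ Ri, else bᵢⱼ.
Initial tableau (one row per fragment):
  row 1: a1 a2 a3 b14 a5 b16
  row 2: a1 b22 a3 a4 b25 b26
  row 3: a1 b32 b33 a4 a5 a6
Rows 2 and 3 agree on C4; apply C4→C2 and equate their C2 entries.
Rows 2 and 3 agree on C2; apply C2→C5 and equate their C5 entries.
No row becomes fully distinguished — the join is lossy.

No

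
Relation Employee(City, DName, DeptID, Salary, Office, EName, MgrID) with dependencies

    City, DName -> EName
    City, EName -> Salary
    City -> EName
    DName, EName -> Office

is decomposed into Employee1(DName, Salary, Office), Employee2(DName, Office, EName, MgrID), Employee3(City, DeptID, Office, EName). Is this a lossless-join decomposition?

No

Chase test. Columns are City, DName, DeptID, Salary, Office, EName, MgrID; row i has aⱼ where attribute j ∈ Employeei, else bᵢⱼ.
Initial tableau (one row per fragment):
  row 1: b11 a2 b13 a4 a5 b16 b17
  row 2: b21 a2 b23 b24 a5 a6 a7
  row 3: a1 b32 a3 b34 a5 a6 b37
No row becomes fully distinguished — the join is lossy.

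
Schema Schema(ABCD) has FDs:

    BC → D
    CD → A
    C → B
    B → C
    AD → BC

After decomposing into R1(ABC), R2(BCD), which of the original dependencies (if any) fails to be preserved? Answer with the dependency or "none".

Check AD → BC: no single fragment contains all of {ABCD}, and the restricted closure of {AD} across the fragments never reaches {BC}.
BC → D is preserved.
CD → A is preserved.
C → B is preserved.
B → C is preserved.

AD → BC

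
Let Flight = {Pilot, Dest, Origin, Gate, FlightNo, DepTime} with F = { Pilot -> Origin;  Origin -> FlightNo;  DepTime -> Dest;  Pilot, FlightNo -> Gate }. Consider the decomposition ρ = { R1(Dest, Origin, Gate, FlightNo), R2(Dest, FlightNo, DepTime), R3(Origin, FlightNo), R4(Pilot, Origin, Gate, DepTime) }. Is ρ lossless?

Chase test. Columns are Pilot, Dest, Origin, Gate, FlightNo, DepTime; row i has aⱼ where attribute j ∈ Ri, else bᵢⱼ.
Initial tableau (one row per fragment):
  row 1: b11 a2 a3 a4 a5 b16
  row 2: b21 a2 b23 b24 a5 a6
  row 3: b31 b32 a3 b34 a5 b36
  row 4: a1 b42 a3 a4 b45 a6
Rows 1 and 4 agree on Origin; apply Origin→FlightNo and equate their FlightNo entries.
Rows 2 and 4 agree on DepTime; apply DepTime→Dest and equate their Dest entries.
Row 4 is now all distinguished symbols — the join is lossless.

Yes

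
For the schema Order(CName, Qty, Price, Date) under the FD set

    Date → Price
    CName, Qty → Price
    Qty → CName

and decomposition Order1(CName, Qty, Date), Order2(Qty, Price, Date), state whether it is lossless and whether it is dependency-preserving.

lossless and dependency-preserving

Lossless test: (Qty, Date)⁺ = {CName, Qty, Price, Date}, which contains all of one fragment — lossless.
Dependency preservation: CName, Qty → Price is not contained in any single fragment, but the restricted closure of its left-hand side across the fragments still reaches the right-hand side; the remaining FDs each lie inside some fragment. All dependencies are preserved.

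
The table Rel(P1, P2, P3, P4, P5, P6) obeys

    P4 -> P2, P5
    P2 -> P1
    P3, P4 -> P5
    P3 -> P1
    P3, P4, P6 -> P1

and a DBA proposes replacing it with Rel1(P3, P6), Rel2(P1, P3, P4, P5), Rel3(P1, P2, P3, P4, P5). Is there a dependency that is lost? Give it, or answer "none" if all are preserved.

none

P4 → P2, P5 lies within Rel3.
P2 → P1 lies within Rel3.
P3, P4 → P5 lies within Rel2.
P3 → P1 lies within Rel2.
P3, P4, P6 → P1: restricted closure across fragments reaches P1.
Every dependency is enforceable on the fragments, so the decomposition is dependency-preserving.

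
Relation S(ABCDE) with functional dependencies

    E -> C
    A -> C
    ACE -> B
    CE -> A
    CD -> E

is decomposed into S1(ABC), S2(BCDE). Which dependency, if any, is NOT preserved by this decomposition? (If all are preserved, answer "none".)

CE -> A

Check CE → A: no single fragment contains all of {ACE}, and the restricted closure of {CE} across the fragments never reaches {A}.
E → C is preserved.
A → C is preserved.
ACE → B is preserved.
CD → E is preserved.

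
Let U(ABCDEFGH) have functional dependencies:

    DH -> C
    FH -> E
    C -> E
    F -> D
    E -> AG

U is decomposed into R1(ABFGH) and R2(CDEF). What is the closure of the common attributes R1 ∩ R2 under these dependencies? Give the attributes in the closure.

R1 ∩ R2 = {F}.
F → D applies, adding D
Closure: {DF}.

DF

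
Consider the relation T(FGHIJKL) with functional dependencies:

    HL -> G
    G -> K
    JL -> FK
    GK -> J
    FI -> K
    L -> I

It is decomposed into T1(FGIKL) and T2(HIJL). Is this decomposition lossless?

No

Common attributes: T1 ∩ T2 = {IL}.
No dependency enlarges {IL}, so (IL)⁺ = {IL}.
The closure contains neither all of T1 = {FGIKL} nor all of T2 = {HIJL}, so the common attributes are not a superkey of either fragment. The join is lossy.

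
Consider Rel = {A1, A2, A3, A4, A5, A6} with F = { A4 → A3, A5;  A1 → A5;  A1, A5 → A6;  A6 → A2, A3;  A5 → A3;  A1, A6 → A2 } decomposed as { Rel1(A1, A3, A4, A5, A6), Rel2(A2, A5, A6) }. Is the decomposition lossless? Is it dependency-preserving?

Lossless test: (A5, A6)⁺ = {A2, A3, A5, A6}, which contains all of one fragment — lossless.
Dependency preservation: A6 → A2, A3; A1, A6 → A2 are not contained in any single fragment, but the restricted closure of each left-hand side across the fragments still reaches the right-hand side; the remaining FDs each lie inside some fragment. All dependencies are preserved.

lossless and dependency-preserving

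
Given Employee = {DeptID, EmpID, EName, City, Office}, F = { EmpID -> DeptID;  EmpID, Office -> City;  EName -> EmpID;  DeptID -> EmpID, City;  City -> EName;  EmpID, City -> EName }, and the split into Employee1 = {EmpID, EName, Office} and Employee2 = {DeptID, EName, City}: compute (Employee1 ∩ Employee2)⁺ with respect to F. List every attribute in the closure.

DeptID, EmpID, EName, City

Employee1 ∩ Employee2 = {EName}.
EName → EmpID applies, adding EmpID
EmpID → DeptID applies, adding DeptID
DeptID → EmpID, City applies, adding City
Closure: {DeptID, EmpID, EName, City}.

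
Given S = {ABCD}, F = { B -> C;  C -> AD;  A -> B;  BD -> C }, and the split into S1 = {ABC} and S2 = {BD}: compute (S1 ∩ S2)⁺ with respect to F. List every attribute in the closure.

S1 ∩ S2 = {B}.
B → C applies, adding C
C → AD applies, adding AD
Closure: {ABCD}.

ABCD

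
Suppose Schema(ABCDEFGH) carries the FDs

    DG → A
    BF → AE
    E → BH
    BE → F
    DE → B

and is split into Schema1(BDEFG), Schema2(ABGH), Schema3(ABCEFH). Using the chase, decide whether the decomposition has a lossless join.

No

Chase test. Columns are ABCDEFGH; row i has aⱼ where attribute j ∈ Schemai, else bᵢⱼ.
Initial tableau (one row per fragment):
  row 1: b11 a2 b13 a4 a5 a6 a7 b18
  row 2: a1 a2 b23 b24 b25 b26 a7 a8
  row 3: a1 a2 a3 b34 a5 a6 b37 a8
Rows 1 and 3 agree on BF; apply BF→AE and equate their AE entries.
Rows 1 and 3 agree on E; apply E→BH and equate their BH entries.
No row becomes fully distinguished — the join is lossy.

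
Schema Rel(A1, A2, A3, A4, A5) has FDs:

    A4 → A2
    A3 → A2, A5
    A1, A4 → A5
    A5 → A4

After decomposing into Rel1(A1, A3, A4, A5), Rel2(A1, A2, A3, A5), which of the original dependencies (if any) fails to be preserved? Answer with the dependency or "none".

A4 → A2

Check A4 → A2: no single fragment contains all of {A2, A4}, and the restricted closure of {A4} across the fragments never reaches {A2}.
A3 → A2, A5 is preserved.
A1, A4 → A5 is preserved.
A5 → A4 is preserved.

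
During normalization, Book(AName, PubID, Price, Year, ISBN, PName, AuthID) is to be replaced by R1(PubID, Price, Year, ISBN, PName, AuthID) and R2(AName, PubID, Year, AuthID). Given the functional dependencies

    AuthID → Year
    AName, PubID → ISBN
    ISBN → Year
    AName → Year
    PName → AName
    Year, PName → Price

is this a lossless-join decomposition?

Common attributes: R1 ∩ R2 = {PubID, Year, AuthID}.
No dependency enlarges {PubID, Year, AuthID}, so (PubID, Year, AuthID)⁺ = {PubID, Year, AuthID}.
The closure contains neither all of R1 = {PubID, Price, Year, ISBN, PName, AuthID} nor all of R2 = {AName, PubID, Year, AuthID}, so the common attributes are not a superkey of either fragment. The join is lossy.

No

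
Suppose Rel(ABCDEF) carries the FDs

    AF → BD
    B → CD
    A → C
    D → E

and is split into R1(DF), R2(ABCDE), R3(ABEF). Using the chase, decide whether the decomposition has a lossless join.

Yes

Chase test. Columns are ABCDEF; row i has aⱼ where attribute j ∈ Ri, else bᵢⱼ.
Initial tableau (one row per fragment):
  row 1: b11 b12 b13 a4 b15 a6
  row 2: a1 a2 a3 a4 a5 b26
  row 3: a1 a2 b33 b34 a5 a6
Rows 2 and 3 agree on B; apply B→CD and equate their CD entries.
Rows 1 and 2 agree on D; apply D→E and equate their E entries.
Row 3 is now all distinguished symbols — the join is lossless.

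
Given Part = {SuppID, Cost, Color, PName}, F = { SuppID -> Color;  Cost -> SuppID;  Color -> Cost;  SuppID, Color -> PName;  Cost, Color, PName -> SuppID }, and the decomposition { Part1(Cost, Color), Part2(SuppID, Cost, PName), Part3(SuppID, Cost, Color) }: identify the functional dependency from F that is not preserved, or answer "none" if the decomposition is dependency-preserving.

SuppID → Color lies within Part3.
Cost → SuppID lies within Part2.
Color → Cost lies within Part1.
SuppID, Color → PName: restricted closure across fragments reaches PName.
Cost, Color, PName → SuppID: restricted closure across fragments reaches SuppID.
Every dependency is enforceable on the fragments, so the decomposition is dependency-preserving.

none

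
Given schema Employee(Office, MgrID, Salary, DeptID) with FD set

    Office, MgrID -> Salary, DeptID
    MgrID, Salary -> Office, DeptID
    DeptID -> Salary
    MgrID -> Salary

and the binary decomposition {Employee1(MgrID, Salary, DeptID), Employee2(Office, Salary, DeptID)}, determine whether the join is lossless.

Common attributes: Employee1 ∩ Employee2 = {Salary, DeptID}.
No dependency enlarges {Salary, DeptID}, so (Salary, DeptID)⁺ = {Salary, DeptID}.
The closure contains neither all of Employee1 = {MgrID, Salary, DeptID} nor all of Employee2 = {Office, Salary, DeptID}, so the common attributes are not a superkey of either fragment. The join is lossy.

No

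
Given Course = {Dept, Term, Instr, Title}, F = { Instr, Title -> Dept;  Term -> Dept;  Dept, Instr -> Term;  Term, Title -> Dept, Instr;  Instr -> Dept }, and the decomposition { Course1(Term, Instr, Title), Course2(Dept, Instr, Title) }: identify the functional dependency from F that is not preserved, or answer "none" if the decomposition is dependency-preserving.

Term -> Dept

Check Term → Dept: no single fragment contains all of {Dept, Term}, and the restricted closure of {Term} across the fragments never reaches {Dept}.
Instr, Title → Dept is preserved.
Dept, Instr → Term is preserved.
Term, Title → Dept, Instr is preserved.
Instr → Dept is preserved.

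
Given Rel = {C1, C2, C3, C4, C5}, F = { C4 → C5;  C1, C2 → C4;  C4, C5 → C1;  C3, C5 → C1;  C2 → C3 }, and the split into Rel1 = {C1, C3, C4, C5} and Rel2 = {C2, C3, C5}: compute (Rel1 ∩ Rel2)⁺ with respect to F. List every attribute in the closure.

C1, C3, C5

Rel1 ∩ Rel2 = {C3, C5}.
C3, C5 → C1 applies, adding C1
Closure: {C1, C3, C5}.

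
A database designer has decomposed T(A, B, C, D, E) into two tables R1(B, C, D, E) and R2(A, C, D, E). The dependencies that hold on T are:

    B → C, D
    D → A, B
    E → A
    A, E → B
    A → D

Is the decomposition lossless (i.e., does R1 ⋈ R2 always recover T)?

Yes

Common attributes: R1 ∩ R2 = {C, D, E}.
Closure of {C, D, E}: D → A, B applies, adding A, B. So (C, D, E)⁺ = {A, B, C, D, E}.
This closure contains every attribute of R1, so R1 ∩ R2 → R1. The join is lossless.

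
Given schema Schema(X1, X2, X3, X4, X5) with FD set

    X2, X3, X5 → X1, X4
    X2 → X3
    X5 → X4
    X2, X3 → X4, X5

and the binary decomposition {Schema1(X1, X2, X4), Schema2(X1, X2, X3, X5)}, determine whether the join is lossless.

Common attributes: Schema1 ∩ Schema2 = {X1, X2}.
Closure of {X1, X2}: X2 → X3 applies, adding X3; X2, X3 → X4, X5 applies, adding X4, X5. So (X1, X2)⁺ = {X1, X2, X3, X4, X5}.
This closure contains every attribute of Schema1, so Schema1 ∩ Schema2 → Schema1. The join is lossless.

Yes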